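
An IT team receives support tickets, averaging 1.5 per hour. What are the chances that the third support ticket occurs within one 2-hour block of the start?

0.5768

Over the interval, μ = 1.5 × 2 = 3 (a 2-hour block = 2 hours).
The third arrival falls in the interval iff at least 3 events occur there: P(S_3 ≤ t) = P(N ≥ 3) = 1 − P(N ≤ 2) ≈ 0.5768.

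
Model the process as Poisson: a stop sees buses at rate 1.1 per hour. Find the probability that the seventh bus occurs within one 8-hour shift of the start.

Over the interval, μ = 1.1 × 8 = 8.8 (an 8-hour shift = 8 hours).
The seventh arrival falls in the interval iff at least 7 events occur there: P(S_7 ≤ t) = P(N ≥ 7) = 1 − P(N ≤ 6) ≈ 0.7744.

0.7744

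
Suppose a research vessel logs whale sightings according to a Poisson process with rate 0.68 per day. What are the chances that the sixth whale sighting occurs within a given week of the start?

0.3420

Over the interval, μ = 0.68 × 7 = 4.76 (a week = 7 days).
The sixth arrival falls in the interval iff at least 6 events occur there: P(S_6 ≤ t) = P(N ≥ 6) = 1 − P(N ≤ 5) ≈ 0.3420.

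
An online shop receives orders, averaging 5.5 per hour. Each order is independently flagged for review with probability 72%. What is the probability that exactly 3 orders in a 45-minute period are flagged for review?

Thinning: the orders that are flagged for review themselves form a Poisson process with rate 0.72 × 5.5 = 3.96 per hour.
Over the interval, μ = 3.96 × 0.75 = 2.97 (a 45-minute period = 0.75 hours).
P(N = 3) = e^(−2.97) · 2.97^3/3! ≈ 0.2240.

0.2240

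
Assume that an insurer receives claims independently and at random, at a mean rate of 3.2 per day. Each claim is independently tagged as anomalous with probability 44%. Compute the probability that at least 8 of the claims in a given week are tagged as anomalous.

Thinning: the claims that are tagged as anomalous themselves form a Poisson process with rate 0.44 × 3.2 = 1.408 per day.
Over the interval, μ = 1.408 × 7 = 9.856 (a week = 7 days).
P(N ≥ 8) = 1 − P(N ≤ 7) ≈ 0.7665.

0.7665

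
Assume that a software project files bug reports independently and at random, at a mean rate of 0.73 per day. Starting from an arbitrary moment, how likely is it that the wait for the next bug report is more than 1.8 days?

0.2687

The wait for the next event is exponential with rate λ = 0.73 per day.
P(T > 1.8) = e^(−λt) = e^(−0.73 × 1.8) = e^(−1.314) ≈ 0.2687.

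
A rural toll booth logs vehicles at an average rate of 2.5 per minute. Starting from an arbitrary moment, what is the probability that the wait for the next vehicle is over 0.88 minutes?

0.1108

The wait for the next event is exponential with rate λ = 2.5 per minute.
P(T > 0.88) = e^(−λt) = e^(−2.5 × 0.88) = e^(−2.2) ≈ 0.1108.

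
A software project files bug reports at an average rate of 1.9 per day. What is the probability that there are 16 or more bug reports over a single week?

0.2635

Over the interval, μ = 1.9 × 7 = 13.3 (a week = 7 days).
P(N ≥ 16) = 1 − P(N ≤ 15) = 1 − Σ_{j=0}^{15} e^(−μ) μ^j/j! ≈ 0.2635.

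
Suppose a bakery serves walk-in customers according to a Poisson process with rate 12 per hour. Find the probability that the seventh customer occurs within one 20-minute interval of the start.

Over the interval, μ = 12 × 1/3 = 4 (a 20-minute interval = 1/3 hours).
The seventh arrival falls in the interval iff at least 7 events occur there: P(S_7 ≤ t) = P(N ≥ 7) = 1 − P(N ≤ 6) ≈ 0.1107.

0.1107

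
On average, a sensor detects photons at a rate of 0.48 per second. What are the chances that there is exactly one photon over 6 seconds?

Over the interval, μ = 0.48 × 6 = 2.88 (6 seconds).
P(N = 1) = e^(−μ) μ^1/1! = e^(−2.88) · 2.88^1/1 ≈ 0.1617.

0.1617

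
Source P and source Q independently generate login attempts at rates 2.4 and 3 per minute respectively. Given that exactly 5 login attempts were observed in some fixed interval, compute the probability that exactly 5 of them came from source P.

0.0173

Given the total, each event is independently from source P with probability p = λ_P/(λ_P+λ_Q) = 2.4/5.4 ≈ 0.4444.
So K ~ Binomial(5, 2.4/5.4): P(K = 5) = C(5,5) · (2.4/5.4)^5 · (3/5.4)^0 ≈ 0.0173.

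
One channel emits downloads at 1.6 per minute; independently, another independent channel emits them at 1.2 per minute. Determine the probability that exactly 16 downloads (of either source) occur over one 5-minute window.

Independent Poisson processes superpose: combined rate λ = 1.6 + 1.2 = 2.8 per minute.
Over the interval, μ = 2.8 × 5 = 14 (a 5-minute window = 5 minutes).
P(N = 16) = e^(−14) · 14^16/16! ≈ 0.0866.

0.0866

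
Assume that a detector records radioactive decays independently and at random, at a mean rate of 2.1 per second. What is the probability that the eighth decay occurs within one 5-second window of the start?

0.8215

Over the interval, μ = 2.1 × 5 = 10.5 (a 5-second window = 5 seconds).
The eighth arrival falls in the interval iff at least 8 events occur there: P(S_8 ≤ t) = P(N ≥ 8) = 1 − P(N ≤ 7) ≈ 0.8215.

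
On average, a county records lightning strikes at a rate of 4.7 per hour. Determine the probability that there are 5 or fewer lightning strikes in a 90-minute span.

Over the interval, μ = 4.7 × 1.5 = 7.05 (a 90-minute span = 1.5 hours).
P(N ≤ 5) = Σ_{j=0}^{5} e^(−μ) μ^j/j! ≈ 0.2944.

0.2944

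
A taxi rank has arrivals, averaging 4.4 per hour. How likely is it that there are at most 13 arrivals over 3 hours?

0.5511

Over the interval, μ = 4.4 × 3 = 13.2 (3 hours).
P(N ≤ 13) = Σ_{j=0}^{13} e^(−μ) μ^j/j! ≈ 0.5511.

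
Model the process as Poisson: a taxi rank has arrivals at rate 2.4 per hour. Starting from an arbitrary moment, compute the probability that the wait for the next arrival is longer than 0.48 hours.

The wait for the next event is exponential with rate λ = 2.4 per hour.
P(T > 0.48) = e^(−λt) = e^(−2.4 × 0.48) = e^(−1.152) ≈ 0.3160.

0.3160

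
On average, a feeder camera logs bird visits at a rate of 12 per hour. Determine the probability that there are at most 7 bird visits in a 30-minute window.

0.7440

Over the interval, μ = 12 × 0.5 = 6 (a 30-minute window = 0.5 hours).
P(N ≤ 7) = Σ_{j=0}^{7} e^(−μ) μ^j/j! ≈ 0.7440.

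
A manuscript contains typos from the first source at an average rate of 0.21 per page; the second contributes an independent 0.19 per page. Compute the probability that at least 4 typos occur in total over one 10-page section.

0.5665

Independent Poisson processes superpose: combined rate λ = 0.21 + 0.19 = 0.4 per page.
Over the interval, μ = 0.4 × 10 = 4 (a 10-page section = 10 pages).
P(N ≥ 4) = 1 − P(N ≤ 3) ≈ 0.5665.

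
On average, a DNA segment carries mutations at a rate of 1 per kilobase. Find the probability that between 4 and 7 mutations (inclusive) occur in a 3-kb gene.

Over the interval, μ = 1 × 3 = 3 (a 3-kb gene = 3 kilobases).
P(4 ≤ N ≤ 7) = Σ_{j=4}^{7} e^(−3) · 3^j/j! ≈ 0.3409.

0.3409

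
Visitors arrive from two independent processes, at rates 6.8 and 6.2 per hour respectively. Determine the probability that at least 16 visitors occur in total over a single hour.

Independent Poisson processes superpose: combined rate λ = 6.8 + 6.2 = 13 per hour.
So μ = 13.
P(N ≥ 16) = 1 − P(N ≤ 15) ≈ 0.2364.

0.2364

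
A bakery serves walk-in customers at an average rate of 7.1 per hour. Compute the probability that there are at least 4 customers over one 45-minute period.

0.7777

Over the interval, μ = 7.1 × 0.75 = 5.325 (a 45-minute period = 0.75 hours).
P(N ≥ 4) = 1 − P(N ≤ 3) = 1 − Σ_{j=0}^{3} e^(−μ) μ^j/j! ≈ 0.7777.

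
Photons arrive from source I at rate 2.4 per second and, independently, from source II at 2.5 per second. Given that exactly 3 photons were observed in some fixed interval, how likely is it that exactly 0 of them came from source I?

0.1328

Given the total, each event is independently from source I with probability p = λ_I/(λ_I+λ_II) = 2.4/4.9 ≈ 0.4898.
So K ~ Binomial(3, 2.4/4.9): P(K = 0) = C(3,0) · (2.4/4.9)^0 · (2.5/4.9)^3 ≈ 0.1328.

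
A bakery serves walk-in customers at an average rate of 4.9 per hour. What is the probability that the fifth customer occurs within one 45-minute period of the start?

Over the interval, μ = 4.9 × 0.75 = 3.675 (a 45-minute period = 0.75 hours).
The fifth arrival falls in the interval iff at least 5 events occur there: P(S_5 ≤ t) = P(N ≥ 5) = 1 − P(N ≤ 4) ≈ 0.3080.

0.3080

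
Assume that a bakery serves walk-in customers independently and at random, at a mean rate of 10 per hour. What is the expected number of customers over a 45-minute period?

E[N] = λt = 10 × 0.75 = 7.5 (a 45-minute period = 0.75 hours).

7.5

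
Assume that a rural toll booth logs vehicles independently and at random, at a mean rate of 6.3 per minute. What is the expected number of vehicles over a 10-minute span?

E[N] = λt = 6.3 × 10 = 63 (a 10-minute span = 10 minutes).

63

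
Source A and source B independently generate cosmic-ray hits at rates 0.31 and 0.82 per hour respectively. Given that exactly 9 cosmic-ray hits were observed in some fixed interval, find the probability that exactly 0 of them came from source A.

Given the total, each event is independently from source A with probability p = λ_A/(λ_A+λ_B) = 0.31/1.13 ≈ 0.2743.
So K ~ Binomial(9, 0.31/1.13): P(K = 0) = C(9,0) · (0.31/1.13)^0 · (0.82/1.13)^9 ≈ 0.0558.

0.0558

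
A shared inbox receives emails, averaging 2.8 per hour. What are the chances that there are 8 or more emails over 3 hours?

0.6013

Over the interval, μ = 2.8 × 3 = 8.4 (3 hours).
P(N ≥ 8) = 1 − P(N ≤ 7) = 1 − Σ_{j=0}^{7} e^(−μ) μ^j/j! ≈ 0.6013.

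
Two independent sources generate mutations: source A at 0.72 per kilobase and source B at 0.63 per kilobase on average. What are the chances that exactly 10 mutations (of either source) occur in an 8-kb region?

Independent Poisson processes superpose: combined rate λ = 0.72 + 0.63 = 1.35 per kilobase.
Over the interval, μ = 1.35 × 8 = 10.8 (an 8-kb region = 8 kilobases).
P(N = 10) = e^(−10.8) · 10.8^10/10! ≈ 0.1214.

0.1214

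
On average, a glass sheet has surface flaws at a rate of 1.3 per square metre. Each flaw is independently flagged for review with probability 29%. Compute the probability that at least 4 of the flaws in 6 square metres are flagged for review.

Thinning: the flaws that are flagged for review themselves form a Poisson process with rate 0.29 × 1.3 = 0.377 per square metre.
Over the interval, μ = 0.377 × 6 = 2.262 (6 square metres).
P(N ≥ 4) = 1 − P(N ≤ 3) ≈ 0.1930.

0.1930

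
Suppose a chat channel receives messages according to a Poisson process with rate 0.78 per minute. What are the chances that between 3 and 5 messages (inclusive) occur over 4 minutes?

Over the interval, μ = 0.78 × 4 = 3.12 (4 minutes).
P(3 ≤ N ≤ 5) = Σ_{j=3}^{5} e^(−3.12) · 3.12^j/j! ≈ 0.5067.

0.5067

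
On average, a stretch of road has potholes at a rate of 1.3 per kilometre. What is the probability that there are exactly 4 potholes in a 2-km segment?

0.1414

Over the interval, μ = 1.3 × 2 = 2.6 (a 2-km segment = 2 kilometres).
P(N = 4) = e^(−μ) μ^4/4! = e^(−2.6) · 2.6^4/24 ≈ 0.1414.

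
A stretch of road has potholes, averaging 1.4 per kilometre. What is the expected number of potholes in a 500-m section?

E[N] = λt = 1.4 × 0.5 = 0.7 (a 500-m section = 0.5 kilometres).

0.7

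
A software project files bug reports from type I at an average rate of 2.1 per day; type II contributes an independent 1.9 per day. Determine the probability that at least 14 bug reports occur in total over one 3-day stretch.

0.3185

Independent Poisson processes superpose: combined rate λ = 2.1 + 1.9 = 4 per day.
Over the interval, μ = 4 × 3 = 12 (a 3-day stretch = 3 days).
P(N ≥ 14) = 1 − P(N ≤ 13) ≈ 0.3185.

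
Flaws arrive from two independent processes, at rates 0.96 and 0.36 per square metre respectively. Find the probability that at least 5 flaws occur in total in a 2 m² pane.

0.1283

Independent Poisson processes superpose: combined rate λ = 0.96 + 0.36 = 1.32 per square metre.
Over the interval, μ = 1.32 × 2 = 2.64 (a 2 m² pane = 2 square metres).
P(N ≥ 5) = 1 − P(N ≤ 4) ≈ 0.1283.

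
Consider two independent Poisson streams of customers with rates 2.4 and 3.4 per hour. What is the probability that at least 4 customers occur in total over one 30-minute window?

Independent Poisson processes superpose: combined rate λ = 2.4 + 3.4 = 5.8 per hour.
Over the interval, μ = 5.8 × 0.5 = 2.9 (a 30-minute window = 0.5 hours).
P(N ≥ 4) = 1 − P(N ≤ 3) ≈ 0.3304.

0.3304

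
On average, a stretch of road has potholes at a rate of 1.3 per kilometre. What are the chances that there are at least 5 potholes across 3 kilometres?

Over the interval, μ = 1.3 × 3 = 3.9 (3 kilometres).
P(N ≥ 5) = 1 − P(N ≤ 4) = 1 − Σ_{j=0}^{4} e^(−μ) μ^j/j! ≈ 0.3516.

0.3516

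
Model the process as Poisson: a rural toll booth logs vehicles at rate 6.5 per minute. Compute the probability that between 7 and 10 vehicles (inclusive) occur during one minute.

With mean μ = 6.5 per minute,
P(7 ≤ N ≤ 10) = Σ_{j=7}^{10} e^(−6.5) · 6.5^j/j! ≈ 0.4066.

0.4066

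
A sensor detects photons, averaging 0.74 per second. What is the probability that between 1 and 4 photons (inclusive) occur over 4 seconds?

0.7701

Over the interval, μ = 0.74 × 4 = 2.96 (4 seconds).
P(1 ≤ N ≤ 4) = Σ_{j=1}^{4} e^(−2.96) · 2.96^j/j! ≈ 0.7701.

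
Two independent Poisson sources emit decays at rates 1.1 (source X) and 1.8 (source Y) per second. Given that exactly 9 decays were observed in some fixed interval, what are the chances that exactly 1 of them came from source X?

Given the total, each event is independently from source X with probability p = λ_X/(λ_X+λ_Y) = 1.1/2.9 ≈ 0.3793.
So K ~ Binomial(9, 1.1/2.9): P(K = 1) = C(9,1) · (1.1/2.9)^1 · (1.8/2.9)^8 ≈ 0.0752.

0.0752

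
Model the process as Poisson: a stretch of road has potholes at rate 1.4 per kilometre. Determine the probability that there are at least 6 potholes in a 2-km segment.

0.0651

Over the interval, μ = 1.4 × 2 = 2.8 (a 2-km segment = 2 kilometres).
P(N ≥ 6) = 1 − P(N ≤ 5) = 1 − Σ_{j=0}^{5} e^(−μ) μ^j/j! ≈ 0.0651.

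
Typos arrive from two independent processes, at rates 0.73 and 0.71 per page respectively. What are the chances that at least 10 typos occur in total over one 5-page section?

Independent Poisson processes superpose: combined rate λ = 0.73 + 0.71 = 1.44 per page.
Over the interval, μ = 1.44 × 5 = 7.2 (a 5-page section = 5 pages).
P(N ≥ 10) = 1 − P(N ≤ 9) ≈ 0.1904.

0.1904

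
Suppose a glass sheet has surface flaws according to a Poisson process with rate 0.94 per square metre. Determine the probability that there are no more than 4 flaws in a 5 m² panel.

0.4946

Over the interval, μ = 0.94 × 5 = 4.7 (a 5 m² panel = 5 square metres).
P(N ≤ 4) = Σ_{j=0}^{4} e^(−μ) μ^j/j! ≈ 0.4946.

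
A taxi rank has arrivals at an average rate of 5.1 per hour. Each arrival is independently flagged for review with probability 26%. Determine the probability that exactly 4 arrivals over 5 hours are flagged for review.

0.1063

Thinning: the arrivals that are flagged for review themselves form a Poisson process with rate 0.26 × 5.1 = 1.326 per hour.
Over the interval, μ = 1.326 × 5 = 6.63 (5 hours).
P(N = 4) = e^(−6.63) · 6.63^4/4! ≈ 0.1063.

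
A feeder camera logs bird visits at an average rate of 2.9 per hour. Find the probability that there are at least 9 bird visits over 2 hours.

Over the interval, μ = 2.9 × 2 = 5.8 (2 hours).
P(N ≥ 9) = 1 − P(N ≤ 8) = 1 − Σ_{j=0}^{8} e^(−μ) μ^j/j! ≈ 0.1328.

0.1328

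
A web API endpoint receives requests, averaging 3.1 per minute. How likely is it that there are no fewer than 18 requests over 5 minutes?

Over the interval, μ = 3.1 × 5 = 15.5 (5 minutes).
P(N ≥ 18) = 1 − P(N ≤ 17) = 1 − Σ_{j=0}^{17} e^(−μ) μ^j/j! ≈ 0.2948.

0.2948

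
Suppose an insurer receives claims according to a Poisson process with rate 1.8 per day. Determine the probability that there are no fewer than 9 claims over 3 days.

Over the interval, μ = 1.8 × 3 = 5.4 (3 days).
P(N ≥ 9) = 1 − P(N ≤ 8) = 1 − Σ_{j=0}^{8} e^(−μ) μ^j/j! ≈ 0.0973.

0.0973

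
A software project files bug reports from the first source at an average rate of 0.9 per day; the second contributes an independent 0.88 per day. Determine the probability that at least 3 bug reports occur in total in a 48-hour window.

0.6901

Independent Poisson processes superpose: combined rate λ = 0.9 + 0.88 = 1.78 per day.
Over the interval, μ = 1.78 × 2 = 3.56 (a 48-hour window = 2 days).
P(N ≥ 3) = 1 − P(N ≤ 2) ≈ 0.6901.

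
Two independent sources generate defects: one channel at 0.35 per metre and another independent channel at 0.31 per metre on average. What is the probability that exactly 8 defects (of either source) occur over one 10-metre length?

0.1215

Independent Poisson processes superpose: combined rate λ = 0.35 + 0.31 = 0.66 per metre.
Over the interval, μ = 0.66 × 10 = 6.6 (a 10-metre length = 10 metres).
P(N = 8) = e^(−6.6) · 6.6^8/8! ≈ 0.1215.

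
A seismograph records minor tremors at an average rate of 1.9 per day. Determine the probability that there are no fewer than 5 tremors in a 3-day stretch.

0.6728

Over the interval, μ = 1.9 × 3 = 5.7 (a 3-day stretch = 3 days).
P(N ≥ 5) = 1 − P(N ≤ 4) = 1 − Σ_{j=0}^{4} e^(−μ) μ^j/j! ≈ 0.6728.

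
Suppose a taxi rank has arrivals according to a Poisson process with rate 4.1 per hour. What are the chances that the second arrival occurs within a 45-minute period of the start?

Over the interval, μ = 4.1 × 0.75 = 3.075 (a 45-minute period = 0.75 hours).
The second arrival falls in the interval iff at least 2 events occur there: P(S_2 ≤ t) = P(N ≥ 2) = 1 − P(N ≤ 1) ≈ 0.8118.

0.8118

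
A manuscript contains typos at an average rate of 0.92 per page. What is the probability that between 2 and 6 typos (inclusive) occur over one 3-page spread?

0.7392

Over the interval, μ = 0.92 × 3 = 2.76 (a 3-page spread = 3 pages).
P(2 ≤ N ≤ 6) = Σ_{j=2}^{6} e^(−2.76) · 2.76^j/j! ≈ 0.7392.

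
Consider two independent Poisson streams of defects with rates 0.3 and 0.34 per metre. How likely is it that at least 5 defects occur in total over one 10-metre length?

Independent Poisson processes superpose: combined rate λ = 0.3 + 0.34 = 0.64 per metre.
Over the interval, μ = 0.64 × 10 = 6.4 (a 10-metre length = 10 metres).
P(N ≥ 5) = 1 − P(N ≤ 4) ≈ 0.7649.

0.7649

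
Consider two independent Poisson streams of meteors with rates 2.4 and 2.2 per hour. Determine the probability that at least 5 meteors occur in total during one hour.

Independent Poisson processes superpose: combined rate λ = 2.4 + 2.2 = 4.6 per hour.
So μ = 4.6.
P(N ≥ 5) = 1 − P(N ≤ 4) ≈ 0.4868.

0.4868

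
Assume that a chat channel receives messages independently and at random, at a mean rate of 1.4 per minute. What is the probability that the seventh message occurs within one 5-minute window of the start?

Over the interval, μ = 1.4 × 5 = 7 (a 5-minute window = 5 minutes).
The seventh arrival falls in the interval iff at least 7 events occur there: P(S_7 ≤ t) = P(N ≥ 7) = 1 − P(N ≤ 6) ≈ 0.5503.

0.5503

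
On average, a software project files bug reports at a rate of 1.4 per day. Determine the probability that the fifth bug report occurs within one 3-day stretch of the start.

0.4102

Over the interval, μ = 1.4 × 3 = 4.2 (a 3-day stretch = 3 days).
The fifth arrival falls in the interval iff at least 5 events occur there: P(S_5 ≤ t) = P(N ≥ 5) = 1 − P(N ≤ 4) ≈ 0.4102.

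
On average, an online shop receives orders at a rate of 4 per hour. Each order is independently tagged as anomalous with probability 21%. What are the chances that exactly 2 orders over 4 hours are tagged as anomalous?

Thinning: the orders that are tagged as anomalous themselves form a Poisson process with rate 0.21 × 4 = 0.84 per hour.
Over the interval, μ = 0.84 × 4 = 3.36 (4 hours).
P(N = 2) = e^(−3.36) · 3.36^2/2! ≈ 0.1961.

0.1961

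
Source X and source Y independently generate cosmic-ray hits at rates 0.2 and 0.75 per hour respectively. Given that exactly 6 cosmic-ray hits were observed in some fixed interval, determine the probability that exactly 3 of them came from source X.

Given the total, each event is independently from source X with probability p = λ_X/(λ_X+λ_Y) = 0.2/0.95 ≈ 0.2105.
So K ~ Binomial(6, 0.2/0.95): P(K = 3) = C(6,3) · (0.2/0.95)^3 · (0.75/0.95)^3 ≈ 0.0918.

0.0918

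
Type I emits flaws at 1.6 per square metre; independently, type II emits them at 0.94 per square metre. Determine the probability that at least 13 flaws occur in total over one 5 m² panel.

0.5036

Independent Poisson processes superpose: combined rate λ = 1.6 + 0.94 = 2.54 per square metre.
Over the interval, μ = 2.54 × 5 = 12.7 (a 5 m² panel = 5 square metres).
P(N ≥ 13) = 1 − P(N ≤ 12) ≈ 0.5036.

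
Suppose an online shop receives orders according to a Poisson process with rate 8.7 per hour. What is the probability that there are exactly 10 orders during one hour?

0.1140

With mean μ = 8.7 per hour,
P(N = 10) = e^(−μ) μ^10/10! = e^(−8.7) · 8.7^10/3628800 ≈ 0.1140.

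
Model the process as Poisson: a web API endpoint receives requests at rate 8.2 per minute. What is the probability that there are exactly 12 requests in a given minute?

With mean μ = 8.2 per minute,
P(N = 12) = e^(−μ) μ^12/12! = e^(−8.2) · 8.2^12/479001600 ≈ 0.0530.

0.0530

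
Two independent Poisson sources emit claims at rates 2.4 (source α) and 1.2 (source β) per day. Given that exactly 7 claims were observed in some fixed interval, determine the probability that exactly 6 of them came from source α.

Given the total, each event is independently from source α with probability p = λ_α/(λ_α+λ_β) = 2.4/3.6 ≈ 0.6667.
So K ~ Binomial(7, 2.4/3.6): P(K = 6) = C(7,6) · (2.4/3.6)^6 · (1.2/3.6)^1 ≈ 0.2048.

0.2048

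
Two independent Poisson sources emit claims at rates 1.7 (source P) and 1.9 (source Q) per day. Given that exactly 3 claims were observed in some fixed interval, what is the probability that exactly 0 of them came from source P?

0.1470

Given the total, each event is independently from source P with probability p = λ_P/(λ_P+λ_Q) = 1.7/3.6 ≈ 0.4722.
So K ~ Binomial(3, 1.7/3.6): P(K = 0) = C(3,0) · (1.7/3.6)^0 · (1.9/3.6)^3 ≈ 0.1470.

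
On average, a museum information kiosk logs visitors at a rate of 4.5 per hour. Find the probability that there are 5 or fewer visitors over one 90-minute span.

Over the interval, μ = 4.5 × 1.5 = 6.75 (a 90-minute span = 1.5 hours).
P(N ≤ 5) = Σ_{j=0}^{5} e^(−μ) μ^j/j! ≈ 0.3338.

0.3338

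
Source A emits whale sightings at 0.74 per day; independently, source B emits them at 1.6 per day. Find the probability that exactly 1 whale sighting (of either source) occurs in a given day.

0.2254

Independent Poisson processes superpose: combined rate λ = 0.74 + 1.6 = 2.34 per day.
So μ = 2.34.
P(N = 1) = e^(−2.34) · 2.34^1/1! ≈ 0.2254.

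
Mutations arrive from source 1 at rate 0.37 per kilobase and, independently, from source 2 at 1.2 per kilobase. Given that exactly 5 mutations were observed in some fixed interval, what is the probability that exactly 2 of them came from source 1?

0.2480

Given the total, each event is independently from source 1 with probability p = λ_1/(λ_1+λ_2) = 0.37/1.57 ≈ 0.2357.
So K ~ Binomial(5, 0.37/1.57): P(K = 2) = C(5,2) · (0.37/1.57)^2 · (1.2/1.57)^3 ≈ 0.2480.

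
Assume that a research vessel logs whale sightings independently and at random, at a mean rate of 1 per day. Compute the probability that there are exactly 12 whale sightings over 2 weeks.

Over the interval, μ = 1 × 14 = 14 (2 weeks = 14 days).
P(N = 12) = e^(−μ) μ^12/12! = e^(−14) · 14^12/479001600 ≈ 0.0984.

0.0984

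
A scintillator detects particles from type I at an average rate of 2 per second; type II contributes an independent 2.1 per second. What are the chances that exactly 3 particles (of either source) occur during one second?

Independent Poisson processes superpose: combined rate λ = 2 + 2.1 = 4.1 per second.
So μ = 4.1.
P(N = 3) = e^(−4.1) · 4.1^3/3! ≈ 0.1904.

0.1904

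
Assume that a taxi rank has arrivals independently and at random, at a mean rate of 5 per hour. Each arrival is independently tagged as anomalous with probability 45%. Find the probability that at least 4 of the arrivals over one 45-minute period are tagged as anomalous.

Thinning: the arrivals that are tagged as anomalous themselves form a Poisson process with rate 0.45 × 5 = 2.25 per hour.
Over the interval, μ = 2.25 × 0.75 = 1.6875 (a 45-minute period = 0.75 hours).
P(N ≥ 4) = 1 − P(N ≤ 3) ≈ 0.0913.

0.0913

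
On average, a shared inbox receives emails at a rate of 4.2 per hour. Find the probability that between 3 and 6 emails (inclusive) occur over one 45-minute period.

Over the interval, μ = 4.2 × 0.75 = 3.15 (a 45-minute period = 0.75 hours).
P(3 ≤ N ≤ 6) = Σ_{j=3}^{6} e^(−3.15) · 3.15^j/j! ≈ 0.5679.

0.5679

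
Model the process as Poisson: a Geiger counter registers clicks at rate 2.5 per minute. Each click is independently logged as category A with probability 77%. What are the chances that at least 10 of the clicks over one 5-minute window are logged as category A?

Thinning: the clicks that are logged as category A themselves form a Poisson process with rate 0.77 × 2.5 = 1.925 per minute.
Over the interval, μ = 1.925 × 5 = 9.625 (a 5-minute window = 5 minutes).
P(N ≥ 10) = 1 − P(N ≤ 9) ≈ 0.4944.

0.4944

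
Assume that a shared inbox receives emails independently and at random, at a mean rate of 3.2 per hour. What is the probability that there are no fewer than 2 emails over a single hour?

With mean μ = 3.2 per hour,
P(N ≥ 2) = 1 − P(N ≤ 1) = 1 − Σ_{j=0}^{1} e^(−μ) μ^j/j! ≈ 0.8288.

0.8288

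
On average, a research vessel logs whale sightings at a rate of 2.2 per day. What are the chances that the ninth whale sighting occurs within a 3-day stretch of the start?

Over the interval, μ = 2.2 × 3 = 6.6 (a 3-day stretch = 3 days).
The ninth arrival falls in the interval iff at least 9 events occur there: P(S_9 ≤ t) = P(N ≥ 9) = 1 − P(N ≤ 8) ≈ 0.2204.

0.2204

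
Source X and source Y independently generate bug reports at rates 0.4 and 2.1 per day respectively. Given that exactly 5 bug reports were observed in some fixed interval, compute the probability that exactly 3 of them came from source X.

0.0289

Given the total, each event is independently from source X with probability p = λ_X/(λ_X+λ_Y) = 0.4/2.5 = 0.1600.
So K ~ Binomial(5, 0.4/2.5): P(K = 3) = C(5,3) · (0.4/2.5)^3 · (2.1/2.5)^2 ≈ 0.0289.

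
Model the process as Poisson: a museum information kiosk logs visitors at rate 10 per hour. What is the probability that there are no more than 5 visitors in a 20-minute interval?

Over the interval, μ = 10 × 1/3 ≈ 3.33333 (a 20-minute interval = 1/3 hours).
P(N ≤ 5) = Σ_{j=0}^{5} e^(−μ) μ^j/j! ≈ 0.8788.

0.8788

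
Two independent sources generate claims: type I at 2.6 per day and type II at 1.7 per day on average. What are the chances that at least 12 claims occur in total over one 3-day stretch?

0.6366

Independent Poisson processes superpose: combined rate λ = 2.6 + 1.7 = 4.3 per day.
Over the interval, μ = 4.3 × 3 = 12.9 (a 3-day stretch = 3 days).
P(N ≥ 12) = 1 − P(N ≤ 11) ≈ 0.6366.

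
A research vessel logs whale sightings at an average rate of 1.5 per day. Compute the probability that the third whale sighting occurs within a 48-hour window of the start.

Over the interval, μ = 1.5 × 2 = 3 (a 48-hour window = 2 days).
The third arrival falls in the interval iff at least 3 events occur there: P(S_3 ≤ t) = P(N ≥ 3) = 1 − P(N ≤ 2) ≈ 0.5768.

0.5768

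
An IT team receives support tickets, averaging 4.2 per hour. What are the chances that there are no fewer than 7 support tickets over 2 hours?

Over the interval, μ = 4.2 × 2 = 8.4 (2 hours).
P(N ≥ 7) = 1 − P(N ≤ 6) = 1 − Σ_{j=0}^{6} e^(−μ) μ^j/j! ≈ 0.7330.

0.7330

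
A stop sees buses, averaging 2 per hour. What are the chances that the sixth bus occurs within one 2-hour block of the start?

Over the interval, μ = 2 × 2 = 4 (a 2-hour block = 2 hours).
The sixth arrival falls in the interval iff at least 6 events occur there: P(S_6 ≤ t) = P(N ≥ 6) = 1 − P(N ≤ 5) ≈ 0.2149.

0.2149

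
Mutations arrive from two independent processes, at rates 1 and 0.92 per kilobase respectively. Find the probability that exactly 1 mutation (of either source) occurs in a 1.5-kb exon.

Independent Poisson processes superpose: combined rate λ = 1 + 0.92 = 1.92 per kilobase.
Over the interval, μ = 1.92 × 1.5 = 2.88 (a 1.5-kb exon = 1.5 kilobases).
P(N = 1) = e^(−2.88) · 2.88^1/1! ≈ 0.1617.

0.1617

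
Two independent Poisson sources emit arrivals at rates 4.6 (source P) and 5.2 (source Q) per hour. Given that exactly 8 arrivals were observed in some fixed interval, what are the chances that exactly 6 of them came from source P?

Given the total, each event is independently from source P with probability p = λ_P/(λ_P+λ_Q) = 4.6/9.8 ≈ 0.4694.
So K ~ Binomial(8, 4.6/9.8): P(K = 6) = C(8,6) · (4.6/9.8)^6 · (5.2/9.8)^2 ≈ 0.0843.

0.0843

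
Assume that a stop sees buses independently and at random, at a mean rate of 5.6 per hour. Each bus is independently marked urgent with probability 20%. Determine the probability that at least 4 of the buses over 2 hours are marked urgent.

0.1886

Thinning: the buses that are marked urgent themselves form a Poisson process with rate 0.2 × 5.6 = 1.12 per hour.
Over the interval, μ = 1.12 × 2 = 2.24 (2 hours).
P(N ≥ 4) = 1 − P(N ≤ 3) ≈ 0.1886.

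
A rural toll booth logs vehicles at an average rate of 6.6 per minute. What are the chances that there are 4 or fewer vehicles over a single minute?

With mean μ = 6.6 per minute,
P(N ≤ 4) = Σ_{j=0}^{4} e^(−μ) μ^j/j! ≈ 0.2127.

0.2127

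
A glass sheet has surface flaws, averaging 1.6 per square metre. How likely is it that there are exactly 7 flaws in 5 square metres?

0.1396

Over the interval, μ = 1.6 × 5 = 8 (5 square metres).
P(N = 7) = e^(−μ) μ^7/7! = e^(−8) · 8^7/5040 ≈ 0.1396.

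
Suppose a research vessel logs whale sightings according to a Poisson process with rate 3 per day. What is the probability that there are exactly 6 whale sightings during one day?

With mean μ = 3 per day,
P(N = 6) = e^(−μ) μ^6/6! = e^(−3) · 3^6/720 ≈ 0.0504.

0.0504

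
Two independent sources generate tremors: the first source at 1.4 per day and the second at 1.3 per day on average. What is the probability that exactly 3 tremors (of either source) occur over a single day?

0.2205

Independent Poisson processes superpose: combined rate λ = 1.4 + 1.3 = 2.7 per day.
So μ = 2.7.
P(N = 3) = e^(−2.7) · 2.7^3/3! ≈ 0.2205.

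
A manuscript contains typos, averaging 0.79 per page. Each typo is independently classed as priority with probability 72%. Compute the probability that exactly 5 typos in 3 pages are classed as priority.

0.0219

Thinning: the typos that are classed as priority themselves form a Poisson process with rate 0.72 × 0.79 = 0.5688 per page.
Over the interval, μ = 0.5688 × 3 = 1.7064 (3 pages).
P(N = 5) = e^(−1.7064) · 1.7064^5/5! ≈ 0.0219.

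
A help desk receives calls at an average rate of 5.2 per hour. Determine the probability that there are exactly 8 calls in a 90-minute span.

0.1392

Over the interval, μ = 5.2 × 1.5 = 7.8 (a 90-minute span = 1.5 hours).
P(N = 8) = e^(−μ) μ^8/8! = e^(−7.8) · 7.8^8/40320 ≈ 0.1392.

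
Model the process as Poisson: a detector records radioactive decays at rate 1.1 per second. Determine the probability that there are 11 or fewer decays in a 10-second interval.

0.5793

Over the interval, μ = 1.1 × 10 = 11 (a 10-second interval = 10 seconds).
P(N ≤ 11) = Σ_{j=0}^{11} e^(−μ) μ^j/j! ≈ 0.5793.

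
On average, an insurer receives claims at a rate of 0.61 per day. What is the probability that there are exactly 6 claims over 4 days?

Over the interval, μ = 0.61 × 4 = 2.44 (4 days).
P(N = 6) = e^(−μ) μ^6/6! = e^(−2.44) · 2.44^6/720 ≈ 0.0255.

0.0255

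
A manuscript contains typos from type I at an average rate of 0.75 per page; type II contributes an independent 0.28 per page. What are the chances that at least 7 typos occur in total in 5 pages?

0.2601

Independent Poisson processes superpose: combined rate λ = 0.75 + 0.28 = 1.03 per page.
Over the interval, μ = 1.03 × 5 = 5.15 (5 pages).
P(N ≥ 7) = 1 − P(N ≤ 6) ≈ 0.2601.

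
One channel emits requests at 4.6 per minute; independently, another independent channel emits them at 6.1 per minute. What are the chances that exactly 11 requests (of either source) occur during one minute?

0.1189

Independent Poisson processes superpose: combined rate λ = 4.6 + 6.1 = 10.7 per minute.
So μ = 10.7.
P(N = 11) = e^(−10.7) · 10.7^11/11! ≈ 0.1189.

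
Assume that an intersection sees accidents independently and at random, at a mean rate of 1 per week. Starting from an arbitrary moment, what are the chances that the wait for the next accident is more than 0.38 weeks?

0.6839

The wait for the next event is exponential with rate λ = 1 per week.
P(T > 0.38) = e^(−λt) = e^(−1 × 0.38) = e^(−0.38) ≈ 0.6839.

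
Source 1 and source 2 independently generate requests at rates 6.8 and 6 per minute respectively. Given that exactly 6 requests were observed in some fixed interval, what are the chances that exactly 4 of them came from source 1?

Given the total, each event is independently from source 1 with probability p = λ_1/(λ_1+λ_2) = 6.8/12.8 ≈ 0.5312.
So K ~ Binomial(6, 6.8/12.8): P(K = 4) = C(6,4) · (6.8/12.8)^4 · (6/12.8)^2 ≈ 0.2625.

0.2625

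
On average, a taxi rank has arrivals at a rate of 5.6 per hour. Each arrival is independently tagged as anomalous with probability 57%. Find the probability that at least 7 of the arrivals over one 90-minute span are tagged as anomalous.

0.2075

Thinning: the arrivals that are tagged as anomalous themselves form a Poisson process with rate 0.57 × 5.6 = 3.192 per hour.
Over the interval, μ = 3.192 × 1.5 = 4.788 (a 90-minute span = 1.5 hours).
P(N ≥ 7) = 1 − P(N ≤ 6) ≈ 0.2075.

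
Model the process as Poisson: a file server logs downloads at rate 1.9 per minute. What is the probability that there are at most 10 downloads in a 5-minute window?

0.6453

Over the interval, μ = 1.9 × 5 = 9.5 (a 5-minute window = 5 minutes).
P(N ≤ 10) = Σ_{j=0}^{10} e^(−μ) μ^j/j! ≈ 0.6453.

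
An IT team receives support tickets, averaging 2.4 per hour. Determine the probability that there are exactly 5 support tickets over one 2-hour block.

Over the interval, μ = 2.4 × 2 = 4.8 (a 2-hour block = 2 hours).
P(N = 5) = e^(−μ) μ^5/5! = e^(−4.8) · 4.8^5/120 ≈ 0.1747.

0.1747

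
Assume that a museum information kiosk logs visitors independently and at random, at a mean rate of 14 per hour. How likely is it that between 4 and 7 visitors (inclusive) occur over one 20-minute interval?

Over the interval, μ = 14 × 1/3 ≈ 4.66667 (a 20-minute interval = 1/3 hours).
P(4 ≤ N ≤ 7) = Σ_{j=4}^{7} e^(−4.66667) · 4.66667^j/j! ≈ 0.5841.

0.5841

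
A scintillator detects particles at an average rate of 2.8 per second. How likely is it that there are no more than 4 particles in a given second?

0.8477

With mean μ = 2.8 per second,
P(N ≤ 4) = Σ_{j=0}^{4} e^(−μ) μ^j/j! ≈ 0.8477.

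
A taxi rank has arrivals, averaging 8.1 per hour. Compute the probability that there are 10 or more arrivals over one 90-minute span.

0.7705

Over the interval, μ = 8.1 × 1.5 = 12.15 (a 90-minute span = 1.5 hours).
P(N ≥ 10) = 1 − P(N ≤ 9) = 1 − Σ_{j=0}^{9} e^(−μ) μ^j/j! ≈ 0.7705.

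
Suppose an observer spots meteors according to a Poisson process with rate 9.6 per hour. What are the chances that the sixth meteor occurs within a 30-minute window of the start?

Over the interval, μ = 9.6 × 0.5 = 4.8 (a 30-minute window = 0.5 hours).
The sixth arrival falls in the interval iff at least 6 events occur there: P(S_6 ≤ t) = P(N ≥ 6) = 1 − P(N ≤ 5) ≈ 0.3490.

0.3490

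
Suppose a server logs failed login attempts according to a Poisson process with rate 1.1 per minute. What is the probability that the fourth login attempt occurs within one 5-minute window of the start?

Over the interval, μ = 1.1 × 5 = 5.5 (a 5-minute window = 5 minutes).
The fourth arrival falls in the interval iff at least 4 events occur there: P(S_4 ≤ t) = P(N ≥ 4) = 1 − P(N ≤ 3) ≈ 0.7983.

0.7983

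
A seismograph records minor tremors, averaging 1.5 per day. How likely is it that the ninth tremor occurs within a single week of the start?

0.7206

Over the interval, μ = 1.5 × 7 = 10.5 (a week = 7 days).
The ninth arrival falls in the interval iff at least 9 events occur there: P(S_9 ≤ t) = P(N ≥ 9) = 1 − P(N ≤ 8) ≈ 0.7206.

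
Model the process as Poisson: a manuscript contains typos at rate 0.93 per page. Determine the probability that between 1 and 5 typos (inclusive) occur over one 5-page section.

Over the interval, μ = 0.93 × 5 = 4.65 (a 5-page section = 5 pages).
P(1 ≤ N ≤ 5) = Σ_{j=1}^{5} e^(−4.65) · 4.65^j/j! ≈ 0.6676.

0.6676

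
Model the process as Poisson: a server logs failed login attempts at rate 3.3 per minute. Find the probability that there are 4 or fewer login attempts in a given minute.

With mean μ = 3.3 per minute,
P(N ≤ 4) = Σ_{j=0}^{4} e^(−μ) μ^j/j! ≈ 0.7626.

0.7626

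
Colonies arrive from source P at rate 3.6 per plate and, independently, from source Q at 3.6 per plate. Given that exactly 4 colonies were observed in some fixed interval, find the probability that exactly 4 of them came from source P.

0.0625

Given the total, each event is independently from source P with probability p = λ_P/(λ_P+λ_Q) = 3.6/7.2 = 0.5000.
So K ~ Binomial(4, 3.6/7.2): P(K = 4) = C(4,4) · (3.6/7.2)^4 · (3.6/7.2)^0 ≈ 0.0625.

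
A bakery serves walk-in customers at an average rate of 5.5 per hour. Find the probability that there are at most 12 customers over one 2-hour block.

0.6887

Over the interval, μ = 5.5 × 2 = 11 (a 2-hour block = 2 hours).
P(N ≤ 12) = Σ_{j=0}^{12} e^(−μ) μ^j/j! ≈ 0.6887.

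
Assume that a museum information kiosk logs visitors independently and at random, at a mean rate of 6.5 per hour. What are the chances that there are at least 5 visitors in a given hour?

0.7763

With mean μ = 6.5 per hour,
P(N ≥ 5) = 1 − P(N ≤ 4) = 1 − Σ_{j=0}^{4} e^(−μ) μ^j/j! ≈ 0.7763.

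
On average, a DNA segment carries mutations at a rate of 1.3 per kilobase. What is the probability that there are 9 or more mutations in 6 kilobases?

Over the interval, μ = 1.3 × 6 = 7.8 (6 kilobases).
P(N ≥ 9) = 1 − P(N ≤ 8) = 1 − Σ_{j=0}^{8} e^(−μ) μ^j/j! ≈ 0.3796.

0.3796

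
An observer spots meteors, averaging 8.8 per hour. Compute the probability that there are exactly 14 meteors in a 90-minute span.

0.1035

Over the interval, μ = 8.8 × 1.5 = 13.2 (a 90-minute span = 1.5 hours).
P(N = 14) = e^(−μ) μ^14/14! = e^(−13.2) · 13.2^14/87178291200 ≈ 0.1035.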